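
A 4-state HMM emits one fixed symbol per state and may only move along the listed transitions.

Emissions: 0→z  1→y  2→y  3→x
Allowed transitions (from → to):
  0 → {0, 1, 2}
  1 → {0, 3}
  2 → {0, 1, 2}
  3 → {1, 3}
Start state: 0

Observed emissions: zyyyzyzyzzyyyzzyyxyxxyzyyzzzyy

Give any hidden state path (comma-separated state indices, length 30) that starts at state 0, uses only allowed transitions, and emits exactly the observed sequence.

  t0 'z' -> {0}, take 0 (start)
  t1 'y' -> {1,2}, take 2 (0->2 ok)
  t2 'y' -> {1,2}, take 2 (2->2 ok)
  t3 'y' -> {1,2}, take 1 (2->1 ok)
  t4 'z' -> {0}, take 0 (1->0 ok)
  t5 'y' -> {1,2}, take 2 (0->2 ok)
  t6 'z' -> {0}, take 0 (2->0 ok)
  t7 'y' -> {1,2}, take 1 (0->1 ok)
  t8 'z' -> {0}, take 0 (1->0 ok)
  t9 'z' -> {0}, take 0 (0->0 ok)
  t10 'y' -> {1,2}, take 2 (0->2 ok)
  t11 'y' -> {1,2}, take 2 (2->2 ok)
  t12 'y' -> {1,2}, take 1 (2->1 ok)
  t13 'z' -> {0}, take 0 (1->0 ok)
  t14 'z' -> {0}, take 0 (0->0 ok)
  t15 'y' -> {1,2}, take 2 (0->2 ok)
  t16 'y' -> {1,2}, take 1 (2->1 ok)
  t17 'x' -> {3}, take 3 (1->3 ok)
  t18 'y' -> {1,2}, take 1 (3->1 ok)
  t19 'x' -> {3}, take 3 (1->3 ok)
  t20 'x' -> {3}, take 3 (3->3 ok)
  t21 'y' -> {1,2}, take 1 (3->1 ok)
  t22 'z' -> {0}, take 0 (1->0 ok)
  t23 'y' -> {1,2}, take 2 (0->2 ok)
  t24 'y' -> {1,2}, take 1 (2->1 ok)
  t25 'z' -> {0}, take 0 (1->0 ok)
  t26 'z' -> {0}, take 0 (0->0 ok)
  t27 'z' -> {0}, take 0 (0->0 ok)
  t28 'y' -> {1,2}, take 2 (0->2 ok)
  t29 'y' -> {1,2}, take 2 (2->2 ok)

0,2,2,1,0,2,0,1,0,0,2,2,1,0,0,2,1,3,1,3,3,1,0,2,1,0,0,0,2,2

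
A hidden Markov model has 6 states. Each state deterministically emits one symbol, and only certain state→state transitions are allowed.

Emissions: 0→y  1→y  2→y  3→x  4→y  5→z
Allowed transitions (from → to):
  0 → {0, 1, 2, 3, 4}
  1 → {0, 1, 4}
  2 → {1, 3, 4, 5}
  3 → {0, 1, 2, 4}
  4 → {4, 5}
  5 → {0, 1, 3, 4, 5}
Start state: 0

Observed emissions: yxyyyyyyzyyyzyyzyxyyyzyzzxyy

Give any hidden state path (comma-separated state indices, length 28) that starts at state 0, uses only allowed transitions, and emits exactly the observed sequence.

0,3,2,1,1,1,1,4,5,0,1,4,5,4,4,5,0,3,4,4,4,5,4,5,5,3,2,1

  t0 'y' -> {0,1,2,4}, take 0 (start)
  t1 'x' -> {3}, take 3 (0->3 ok)
  t2 'y' -> {0,1,2,4}, take 2 (3->2 ok)
  t3 'y' -> {0,1,2,4}, take 1 (2->1 ok)
  t4 'y' -> {0,1,2,4}, take 1 (1->1 ok)
  t5 'y' -> {0,1,2,4}, take 1 (1->1 ok)
  t6 'y' -> {0,1,2,4}, take 1 (1->1 ok)
  t7 'y' -> {0,1,2,4}, take 4 (1->4 ok)
  t8 'z' -> {5}, take 5 (4->5 ok)
  t9 'y' -> {0,1,2,4}, take 0 (5->0 ok)
  t10 'y' -> {0,1,2,4}, take 1 (0->1 ok)
  t11 'y' -> {0,1,2,4}, take 4 (1->4 ok)
  t12 'z' -> {5}, take 5 (4->5 ok)
  t13 'y' -> {0,1,2,4}, take 4 (5->4 ok)
  t14 'y' -> {0,1,2,4}, take 4 (4->4 ok)
  t15 'z' -> {5}, take 5 (4->5 ok)
  t16 'y' -> {0,1,2,4}, take 0 (5->0 ok)
  t17 'x' -> {3}, take 3 (0->3 ok)
  t18 'y' -> {0,1,2,4}, take 4 (3->4 ok)
  t19 'y' -> {0,1,2,4}, take 4 (4->4 ok)
  t20 'y' -> {0,1,2,4}, take 4 (4->4 ok)
  t21 'z' -> {5}, take 5 (4->5 ok)
  t22 'y' -> {0,1,2,4}, take 4 (5->4 ok)
  t23 'z' -> {5}, take 5 (4->5 ok)
  t24 'z' -> {5}, take 5 (5->5 ok)
  t25 'x' -> {3}, take 3 (5->3 ok)
  t26 'y' -> {0,1,2,4}, take 2 (3->2 ok)
  t27 'y' -> {0,1,2,4}, take 1 (2->1 ok)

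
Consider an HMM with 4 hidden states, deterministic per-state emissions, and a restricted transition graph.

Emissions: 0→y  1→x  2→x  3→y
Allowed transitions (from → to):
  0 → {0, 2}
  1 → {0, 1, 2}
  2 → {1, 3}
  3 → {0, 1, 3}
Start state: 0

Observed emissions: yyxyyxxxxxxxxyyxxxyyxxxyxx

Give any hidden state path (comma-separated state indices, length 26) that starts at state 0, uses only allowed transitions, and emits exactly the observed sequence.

  t0 'y' -> {0,3}, take 0 (start)
  t1 'y' -> {0,3}, take 0 (0->0 ok)
  t2 'x' -> {1,2}, take 2 (0->2 ok)
  t3 'y' -> {0,3}, take 3 (2->3 ok)
  t4 'y' -> {0,3}, take 0 (3->0 ok)
  t5 'x' -> {1,2}, take 2 (0->2 ok)
  t6 'x' -> {1,2}, take 1 (2->1 ok)
  t7 'x' -> {1,2}, take 1 (1->1 ok)
  t8 'x' -> {1,2}, take 1 (1->1 ok)
  t9 'x' -> {1,2}, take 1 (1->1 ok)
  t10 'x' -> {1,2}, take 1 (1->1 ok)
  t11 'x' -> {1,2}, take 2 (1->2 ok)
  t12 'x' -> {1,2}, take 1 (2->1 ok)
  t13 'y' -> {0,3}, take 0 (1->0 ok)
  t14 'y' -> {0,3}, take 0 (0->0 ok)
  t15 'x' -> {1,2}, take 2 (0->2 ok)
  t16 'x' -> {1,2}, take 1 (2->1 ok)
  t17 'x' -> {1,2}, take 2 (1->2 ok)
  t18 'y' -> {0,3}, take 3 (2->3 ok)
  t19 'y' -> {0,3}, take 3 (3->3 ok)
  t20 'x' -> {1,2}, take 1 (3->1 ok)
  t21 'x' -> {1,2}, take 2 (1->2 ok)
  t22 'x' -> {1,2}, take 1 (2->1 ok)
  t23 'y' -> {0,3}, take 0 (1->0 ok)
  t24 'x' -> {1,2}, take 2 (0->2 ok)
  t25 'x' -> {1,2}, take 1 (2->1 ok)

0,0,2,3,0,2,1,1,1,1,1,2,1,0,0,2,1,2,3,3,1,2,1,0,2,1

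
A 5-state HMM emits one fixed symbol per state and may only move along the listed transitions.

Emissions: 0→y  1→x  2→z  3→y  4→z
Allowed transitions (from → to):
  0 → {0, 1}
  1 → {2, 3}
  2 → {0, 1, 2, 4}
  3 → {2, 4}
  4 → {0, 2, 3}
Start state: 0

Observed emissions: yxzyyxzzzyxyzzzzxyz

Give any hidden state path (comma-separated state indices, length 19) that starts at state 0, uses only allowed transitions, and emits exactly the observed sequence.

  [0] y  {0,3}  => 0  start
  [1] x  {1}  => 1  0->1 ok
  [2] z  {2,4}  => 2  1->2 ok
  [3] y  {0,3}  => 0  2->0 ok
  [4] y  {0,3}  => 0  0->0 ok
  [5] x  {1}  => 1  0->1 ok
  [6] z  {2,4}  => 2  1->2 ok
  [7] z  {2,4}  => 2  2->2 ok
  [8] z  {2,4}  => 4  2->4 ok
  [9] y  {0,3}  => 0  4->0 ok
  [10] x  {1}  => 1  0->1 ok
  [11] y  {0,3}  => 3  1->3 ok
  [12] z  {2,4}  => 2  3->2 ok
  [13] z  {2,4}  => 4  2->4 ok
  [14] z  {2,4}  => 2  4->2 ok
  [15] z  {2,4}  => 2  2->2 ok
  [16] x  {1}  => 1  2->1 ok
  [17] y  {0,3}  => 3  1->3 ok
  [18] z  {2,4}  => 4  3->4 ok

0,1,2,0,0,1,2,2,4,0,1,3,2,4,2,2,1,3,4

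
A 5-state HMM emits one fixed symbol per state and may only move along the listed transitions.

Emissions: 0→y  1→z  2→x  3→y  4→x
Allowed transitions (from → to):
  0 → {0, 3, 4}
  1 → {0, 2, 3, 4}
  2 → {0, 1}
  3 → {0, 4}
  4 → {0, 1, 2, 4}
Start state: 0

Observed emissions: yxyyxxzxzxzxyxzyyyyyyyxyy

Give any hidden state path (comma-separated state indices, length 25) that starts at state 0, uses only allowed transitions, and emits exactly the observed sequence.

  0: obs=y cand={0,3} pick 0 [start]
  1: obs=x cand={2,4} pick 4 [0->4 ok]
  2: obs=y cand={0,3} pick 0 [4->0 ok]
  3: obs=y cand={0,3} pick 3 [0->3 ok]
  4: obs=x cand={2,4} pick 4 [3->4 ok]
  5: obs=x cand={2,4} pick 2 [4->2 ok]
  6: obs=z cand={1} pick 1 [2->1 ok]
  7: obs=x cand={2,4} pick 2 [1->2 ok]
  8: obs=z cand={1} pick 1 [2->1 ok]
  9: obs=x cand={2,4} pick 2 [1->2 ok]
  10: obs=z cand={1} pick 1 [2->1 ok]
  11: obs=x cand={2,4} pick 2 [1->2 ok]
  12: obs=y cand={0,3} pick 0 [2->0 ok]
  13: obs=x cand={2,4} pick 4 [0->4 ok]
  14: obs=z cand={1} pick 1 [4->1 ok]
  15: obs=y cand={0,3} pick 3 [1->3 ok]
  16: obs=y cand={0,3} pick 0 [3->0 ok]
  17: obs=y cand={0,3} pick 0 [0->0 ok]
  18: obs=y cand={0,3} pick 3 [0->3 ok]
  19: obs=y cand={0,3} pick 0 [3->0 ok]
  20: obs=y cand={0,3} pick 0 [0->0 ok]
  21: obs=y cand={0,3} pick 0 [0->0 ok]
  22: obs=x cand={2,4} pick 4 [0->4 ok]
  23: obs=y cand={0,3} pick 0 [4->0 ok]
  24: obs=y cand={0,3} pick 0 [0->0 ok]

0,4,0,3,4,2,1,2,1,2,1,2,0,4,1,3,0,0,3,0,0,0,4,0,0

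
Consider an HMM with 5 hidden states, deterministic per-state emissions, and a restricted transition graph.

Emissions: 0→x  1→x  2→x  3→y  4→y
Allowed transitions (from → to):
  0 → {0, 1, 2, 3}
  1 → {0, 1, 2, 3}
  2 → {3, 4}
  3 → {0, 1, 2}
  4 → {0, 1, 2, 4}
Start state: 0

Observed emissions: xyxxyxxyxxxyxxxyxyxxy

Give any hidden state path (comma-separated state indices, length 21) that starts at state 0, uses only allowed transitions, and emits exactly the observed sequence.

0,3,1,2,4,0,0,3,0,1,2,3,1,0,2,3,2,4,0,0,3

  0: obs=x cand={0,1,2} pick 0 [start]
  1: obs=y cand={3,4} pick 3 [0->3 ok]
  2: obs=x cand={0,1,2} pick 1 [3->1 ok]
  3: obs=x cand={0,1,2} pick 2 [1->2 ok]
  4: obs=y cand={3,4} pick 4 [2->4 ok]
  5: obs=x cand={0,1,2} pick 0 [4->0 ok]
  6: obs=x cand={0,1,2} pick 0 [0->0 ok]
  7: obs=y cand={3,4} pick 3 [0->3 ok]
  8: obs=x cand={0,1,2} pick 0 [3->0 ok]
  9: obs=x cand={0,1,2} pick 1 [0->1 ok]
  10: obs=x cand={0,1,2} pick 2 [1->2 ok]
  11: obs=y cand={3,4} pick 3 [2->3 ok]
  12: obs=x cand={0,1,2} pick 1 [3->1 ok]
  13: obs=x cand={0,1,2} pick 0 [1->0 ok]
  14: obs=x cand={0,1,2} pick 2 [0->2 ok]
  15: obs=y cand={3,4} pick 3 [2->3 ok]
  16: obs=x cand={0,1,2} pick 2 [3->2 ok]
  17: obs=y cand={3,4} pick 4 [2->4 ok]
  18: obs=x cand={0,1,2} pick 0 [4->0 ok]
  19: obs=x cand={0,1,2} pick 0 [0->0 ok]
  20: obs=y cand={3,4} pick 3 [0->3 ok]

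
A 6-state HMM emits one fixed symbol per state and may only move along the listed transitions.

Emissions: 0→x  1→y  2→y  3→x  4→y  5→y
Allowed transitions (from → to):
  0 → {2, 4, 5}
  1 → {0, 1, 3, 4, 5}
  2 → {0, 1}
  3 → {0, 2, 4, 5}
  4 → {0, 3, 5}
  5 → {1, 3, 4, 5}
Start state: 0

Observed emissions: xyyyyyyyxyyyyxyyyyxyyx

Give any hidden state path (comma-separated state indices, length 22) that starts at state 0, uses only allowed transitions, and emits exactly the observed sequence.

  t0 'x' -> {0,3}, take 0 (start)
  t1 'y' -> {1,2,4,5}, take 4 (0->4 ok)
  t2 'y' -> {1,2,4,5}, take 5 (4->5 ok)
  t3 'y' -> {1,2,4,5}, take 4 (5->4 ok)
  t4 'y' -> {1,2,4,5}, take 5 (4->5 ok)
  t5 'y' -> {1,2,4,5}, take 5 (5->5 ok)
  t6 'y' -> {1,2,4,5}, take 1 (5->1 ok)
  t7 'y' -> {1,2,4,5}, take 4 (1->4 ok)
  t8 'x' -> {0,3}, take 3 (4->3 ok)
  t9 'y' -> {1,2,4,5}, take 4 (3->4 ok)
  t10 'y' -> {1,2,4,5}, take 5 (4->5 ok)
  t11 'y' -> {1,2,4,5}, take 1 (5->1 ok)
  t12 'y' -> {1,2,4,5}, take 4 (1->4 ok)
  t13 'x' -> {0,3}, take 0 (4->0 ok)
  t14 'y' -> {1,2,4,5}, take 5 (0->5 ok)
  t15 'y' -> {1,2,4,5}, take 1 (5->1 ok)
  t16 'y' -> {1,2,4,5}, take 5 (1->5 ok)
  t17 'y' -> {1,2,4,5}, take 4 (5->4 ok)
  t18 'x' -> {0,3}, take 0 (4->0 ok)
  t19 'y' -> {1,2,4,5}, take 2 (0->2 ok)
  t20 'y' -> {1,2,4,5}, take 1 (2->1 ok)
  t21 'x' -> {0,3}, take 0 (1->0 ok)

0,4,5,4,5,5,1,4,3,4,5,1,4,0,5,1,5,4,0,2,1,0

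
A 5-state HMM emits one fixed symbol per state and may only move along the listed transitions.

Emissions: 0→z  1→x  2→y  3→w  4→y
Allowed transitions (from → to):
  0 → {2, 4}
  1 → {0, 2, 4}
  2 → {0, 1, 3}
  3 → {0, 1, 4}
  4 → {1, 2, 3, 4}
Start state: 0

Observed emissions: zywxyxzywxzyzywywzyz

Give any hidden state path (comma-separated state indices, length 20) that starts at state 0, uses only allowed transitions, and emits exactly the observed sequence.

  0: obs=z cand={0} pick 0 [start]
  1: obs=y cand={2,4} pick 4 [0->4 ok]
  2: obs=w cand={3} pick 3 [4->3 ok]
  3: obs=x cand={1} pick 1 [3->1 ok]
  4: obs=y cand={2,4} pick 4 [1->4 ok]
  5: obs=x cand={1} pick 1 [4->1 ok]
  6: obs=z cand={0} pick 0 [1->0 ok]
  7: obs=y cand={2,4} pick 4 [0->4 ok]
  8: obs=w cand={3} pick 3 [4->3 ok]
  9: obs=x cand={1} pick 1 [3->1 ok]
  10: obs=z cand={0} pick 0 [1->0 ok]
  11: obs=y cand={2,4} pick 2 [0->2 ok]
  12: obs=z cand={0} pick 0 [2->0 ok]
  13: obs=y cand={2,4} pick 2 [0->2 ok]
  14: obs=w cand={3} pick 3 [2->3 ok]
  15: obs=y cand={2,4} pick 4 [3->4 ok]
  16: obs=w cand={3} pick 3 [4->3 ok]
  17: obs=z cand={0} pick 0 [3->0 ok]
  18: obs=y cand={2,4} pick 2 [0->2 ok]
  19: obs=z cand={0} pick 0 [2->0 ok]

0,4,3,1,4,1,0,4,3,1,0,2,0,2,3,4,3,0,2,0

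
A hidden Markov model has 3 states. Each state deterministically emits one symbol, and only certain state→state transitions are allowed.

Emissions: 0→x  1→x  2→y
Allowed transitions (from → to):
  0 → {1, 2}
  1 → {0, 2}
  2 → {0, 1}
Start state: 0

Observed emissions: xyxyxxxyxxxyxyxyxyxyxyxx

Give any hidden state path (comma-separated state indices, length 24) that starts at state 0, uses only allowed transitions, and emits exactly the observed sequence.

  [0] x  {0,1}  => 0  start
  [1] y  {2}  => 2  0->2 ok
  [2] x  {0,1}  => 1  2->1 ok
  [3] y  {2}  => 2  1->2 ok
  [4] x  {0,1}  => 0  2->0 ok
  [5] x  {0,1}  => 1  0->1 ok
  [6] x  {0,1}  => 0  1->0 ok
  [7] y  {2}  => 2  0->2 ok
  [8] x  {0,1}  => 0  2->0 ok
  [9] x  {0,1}  => 1  0->1 ok
  [10] x  {0,1}  => 0  1->0 ok
  [11] y  {2}  => 2  0->2 ok
  [12] x  {0,1}  => 1  2->1 ok
  [13] y  {2}  => 2  1->2 ok
  [14] x  {0,1}  => 1  2->1 ok
  [15] y  {2}  => 2  1->2 ok
  [16] x  {0,1}  => 0  2->0 ok
  [17] y  {2}  => 2  0->2 ok
  [18] x  {0,1}  => 0  2->0 ok
  [19] y  {2}  => 2  0->2 ok
  [20] x  {0,1}  => 1  2->1 ok
  [21] y  {2}  => 2  1->2 ok
  [22] x  {0,1}  => 0  2->0 ok
  [23] x  {0,1}  => 1  0->1 ok

0,2,1,2,0,1,0,2,0,1,0,2,1,2,1,2,0,2,0,2,1,2,0,1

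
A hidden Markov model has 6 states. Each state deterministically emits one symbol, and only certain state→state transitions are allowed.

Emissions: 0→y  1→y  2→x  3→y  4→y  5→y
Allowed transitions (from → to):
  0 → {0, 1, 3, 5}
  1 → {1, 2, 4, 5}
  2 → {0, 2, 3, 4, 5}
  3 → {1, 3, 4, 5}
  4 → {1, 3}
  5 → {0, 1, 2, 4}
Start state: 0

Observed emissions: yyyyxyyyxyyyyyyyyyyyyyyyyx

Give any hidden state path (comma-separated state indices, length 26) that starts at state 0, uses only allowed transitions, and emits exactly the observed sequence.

0,1,4,1,2,0,1,1,2,4,3,1,1,4,1,5,0,3,5,1,4,1,4,1,5,2

  0: obs=y cand={0,1,3,4,5} pick 0 [start]
  1: obs=y cand={0,1,3,4,5} pick 1 [0->1 ok]
  2: obs=y cand={0,1,3,4,5} pick 4 [1->4 ok]
  3: obs=y cand={0,1,3,4,5} pick 1 [4->1 ok]
  4: obs=x cand={2} pick 2 [1->2 ok]
  5: obs=y cand={0,1,3,4,5} pick 0 [2->0 ok]
  6: obs=y cand={0,1,3,4,5} pick 1 [0->1 ok]
  7: obs=y cand={0,1,3,4,5} pick 1 [1->1 ok]
  8: obs=x cand={2} pick 2 [1->2 ok]
  9: obs=y cand={0,1,3,4,5} pick 4 [2->4 ok]
  10: obs=y cand={0,1,3,4,5} pick 3 [4->3 ok]
  11: obs=y cand={0,1,3,4,5} pick 1 [3->1 ok]
  12: obs=y cand={0,1,3,4,5} pick 1 [1->1 ok]
  13: obs=y cand={0,1,3,4,5} pick 4 [1->4 ok]
  14: obs=y cand={0,1,3,4,5} pick 1 [4->1 ok]
  15: obs=y cand={0,1,3,4,5} pick 5 [1->5 ok]
  16: obs=y cand={0,1,3,4,5} pick 0 [5->0 ok]
  17: obs=y cand={0,1,3,4,5} pick 3 [0->3 ok]
  18: obs=y cand={0,1,3,4,5} pick 5 [3->5 ok]
  19: obs=y cand={0,1,3,4,5} pick 1 [5->1 ok]
  20: obs=y cand={0,1,3,4,5} pick 4 [1->4 ok]
  21: obs=y cand={0,1,3,4,5} pick 1 [4->1 ok]
  22: obs=y cand={0,1,3,4,5} pick 4 [1->4 ok]
  23: obs=y cand={0,1,3,4,5} pick 1 [4->1 ok]
  24: obs=y cand={0,1,3,4,5} pick 5 [1->5 ok]
  25: obs=x cand={2} pick 2 [5->2 ok]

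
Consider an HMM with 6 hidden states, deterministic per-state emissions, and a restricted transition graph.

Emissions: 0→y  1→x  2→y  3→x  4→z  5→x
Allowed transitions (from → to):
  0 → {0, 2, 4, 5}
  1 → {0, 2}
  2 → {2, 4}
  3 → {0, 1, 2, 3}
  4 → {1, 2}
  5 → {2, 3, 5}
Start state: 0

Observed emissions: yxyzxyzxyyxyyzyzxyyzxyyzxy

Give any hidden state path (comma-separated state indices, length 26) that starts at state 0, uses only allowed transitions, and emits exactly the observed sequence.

0,5,2,4,1,2,4,1,0,0,5,2,2,4,2,4,1,0,0,4,1,0,2,4,1,2

  0: obs=y cand={0,2} pick 0 [start]
  1: obs=x cand={1,3,5} pick 5 [0->5 ok]
  2: obs=y cand={0,2} pick 2 [5->2 ok]
  3: obs=z cand={4} pick 4 [2->4 ok]
  4: obs=x cand={1,3,5} pick 1 [4->1 ok]
  5: obs=y cand={0,2} pick 2 [1->2 ok]
  6: obs=z cand={4} pick 4 [2->4 ok]
  7: obs=x cand={1,3,5} pick 1 [4->1 ok]
  8: obs=y cand={0,2} pick 0 [1->0 ok]
  9: obs=y cand={0,2} pick 0 [0->0 ok]
  10: obs=x cand={1,3,5} pick 5 [0->5 ok]
  11: obs=y cand={0,2} pick 2 [5->2 ok]
  12: obs=y cand={0,2} pick 2 [2->2 ok]
  13: obs=z cand={4} pick 4 [2->4 ok]
  14: obs=y cand={0,2} pick 2 [4->2 ok]
  15: obs=z cand={4} pick 4 [2->4 ok]
  16: obs=x cand={1,3,5} pick 1 [4->1 ok]
  17: obs=y cand={0,2} pick 0 [1->0 ok]
  18: obs=y cand={0,2} pick 0 [0->0 ok]
  19: obs=z cand={4} pick 4 [0->4 ok]
  20: obs=x cand={1,3,5} pick 1 [4->1 ok]
  21: obs=y cand={0,2} pick 0 [1->0 ok]
  22: obs=y cand={0,2} pick 2 [0->2 ok]
  23: obs=z cand={4} pick 4 [2->4 ok]
  24: obs=x cand={1,3,5} pick 1 [4->1 ok]
  25: obs=y cand={0,2} pick 2 [1->2 ok]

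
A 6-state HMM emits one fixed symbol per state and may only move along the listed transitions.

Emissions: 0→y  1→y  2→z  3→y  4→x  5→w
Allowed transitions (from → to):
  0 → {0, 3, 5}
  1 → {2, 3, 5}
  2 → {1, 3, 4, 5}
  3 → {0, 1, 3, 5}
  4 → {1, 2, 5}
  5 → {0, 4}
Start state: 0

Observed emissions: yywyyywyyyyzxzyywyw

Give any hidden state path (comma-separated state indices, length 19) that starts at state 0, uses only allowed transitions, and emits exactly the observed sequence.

0,0,5,0,0,0,5,0,3,3,1,2,4,2,3,0,5,0,5

  0: obs=y cand={0,1,3} pick 0 [start]
  1: obs=y cand={0,1,3} pick 0 [0->0 ok]
  2: obs=w cand={5} pick 5 [0->5 ok]
  3: obs=y cand={0,1,3} pick 0 [5->0 ok]
  4: obs=y cand={0,1,3} pick 0 [0->0 ok]
  5: obs=y cand={0,1,3} pick 0 [0->0 ok]
  6: obs=w cand={5} pick 5 [0->5 ok]
  7: obs=y cand={0,1,3} pick 0 [5->0 ok]
  8: obs=y cand={0,1,3} pick 3 [0->3 ok]
  9: obs=y cand={0,1,3} pick 3 [3->3 ok]
  10: obs=y cand={0,1,3} pick 1 [3->1 ok]
  11: obs=z cand={2} pick 2 [1->2 ok]
  12: obs=x cand={4} pick 4 [2->4 ok]
  13: obs=z cand={2} pick 2 [4->2 ok]
  14: obs=y cand={0,1,3} pick 3 [2->3 ok]
  15: obs=y cand={0,1,3} pick 0 [3->0 ok]
  16: obs=w cand={5} pick 5 [0->5 ok]
  17: obs=y cand={0,1,3} pick 0 [5->0 ok]
  18: obs=w cand={5} pick 5 [0->5 ok]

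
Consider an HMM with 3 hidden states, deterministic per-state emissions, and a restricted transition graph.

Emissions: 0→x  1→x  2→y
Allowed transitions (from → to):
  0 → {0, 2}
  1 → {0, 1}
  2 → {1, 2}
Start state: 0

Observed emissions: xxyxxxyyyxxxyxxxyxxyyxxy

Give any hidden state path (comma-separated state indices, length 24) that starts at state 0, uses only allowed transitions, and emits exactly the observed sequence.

0,0,2,1,1,0,2,2,2,1,1,0,2,1,1,0,2,1,0,2,2,1,0,2

  [0] x  {0,1}  => 0  start
  [1] x  {0,1}  => 0  0->0 ok
  [2] y  {2}  => 2  0->2 ok
  [3] x  {0,1}  => 1  2->1 ok
  [4] x  {0,1}  => 1  1->1 ok
  [5] x  {0,1}  => 0  1->0 ok
  [6] y  {2}  => 2  0->2 ok
  [7] y  {2}  => 2  2->2 ok
  [8] y  {2}  => 2  2->2 ok
  [9] x  {0,1}  => 1  2->1 ok
  [10] x  {0,1}  => 1  1->1 ok
  [11] x  {0,1}  => 0  1->0 ok
  [12] y  {2}  => 2  0->2 ok
  [13] x  {0,1}  => 1  2->1 ok
  [14] x  {0,1}  => 1  1->1 ok
  [15] x  {0,1}  => 0  1->0 ok
  [16] y  {2}  => 2  0->2 ok
  [17] x  {0,1}  => 1  2->1 ok
  [18] x  {0,1}  => 0  1->0 ok
  [19] y  {2}  => 2  0->2 ok
  [20] y  {2}  => 2  2->2 ok
  [21] x  {0,1}  => 1  2->1 ok
  [22] x  {0,1}  => 0  1->0 ok
  [23] y  {2}  => 2  0->2 ok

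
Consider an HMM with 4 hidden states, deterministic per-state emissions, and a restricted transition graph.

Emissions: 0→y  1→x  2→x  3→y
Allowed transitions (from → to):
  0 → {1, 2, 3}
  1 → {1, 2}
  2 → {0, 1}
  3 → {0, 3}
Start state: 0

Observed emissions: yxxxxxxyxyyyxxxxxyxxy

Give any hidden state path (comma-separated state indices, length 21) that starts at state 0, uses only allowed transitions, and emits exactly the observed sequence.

  pos 0: y in {0,3}, choose 0; start
  pos 1: x in {1,2}, choose 1; 0->1 ok
  pos 2: x in {1,2}, choose 1; 1->1 ok
  pos 3: x in {1,2}, choose 2; 1->2 ok
  pos 4: x in {1,2}, choose 1; 2->1 ok
  pos 5: x in {1,2}, choose 1; 1->1 ok
  pos 6: x in {1,2}, choose 2; 1->2 ok
  pos 7: y in {0,3}, choose 0; 2->0 ok
  pos 8: x in {1,2}, choose 2; 0->2 ok
  pos 9: y in {0,3}, choose 0; 2->0 ok
  pos 10: y in {0,3}, choose 3; 0->3 ok
  pos 11: y in {0,3}, choose 0; 3->0 ok
  pos 12: x in {1,2}, choose 2; 0->2 ok
  pos 13: x in {1,2}, choose 1; 2->1 ok
  pos 14: x in {1,2}, choose 2; 1->2 ok
  pos 15: x in {1,2}, choose 1; 2->1 ok
  pos 16: x in {1,2}, choose 2; 1->2 ok
  pos 17: y in {0,3}, choose 0; 2->0 ok
  pos 18: x in {1,2}, choose 1; 0->1 ok
  pos 19: x in {1,2}, choose 2; 1->2 ok
  pos 20: y in {0,3}, choose 0; 2->0 ok

0,1,1,2,1,1,2,0,2,0,3,0,2,1,2,1,2,0,1,2,0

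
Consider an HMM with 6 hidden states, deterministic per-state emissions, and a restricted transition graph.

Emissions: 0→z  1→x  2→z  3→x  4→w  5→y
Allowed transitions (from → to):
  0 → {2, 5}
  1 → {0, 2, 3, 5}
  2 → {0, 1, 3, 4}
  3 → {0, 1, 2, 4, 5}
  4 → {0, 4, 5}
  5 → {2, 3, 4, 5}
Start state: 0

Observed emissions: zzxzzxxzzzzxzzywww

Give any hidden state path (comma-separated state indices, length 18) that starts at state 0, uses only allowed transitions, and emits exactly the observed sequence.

0,2,1,0,2,3,1,0,2,0,2,1,2,0,5,4,4,4

  t0 'z' -> {0,2}, take 0 (start)
  t1 'z' -> {0,2}, take 2 (0->2 ok)
  t2 'x' -> {1,3}, take 1 (2->1 ok)
  t3 'z' -> {0,2}, take 0 (1->0 ok)
  t4 'z' -> {0,2}, take 2 (0->2 ok)
  t5 'x' -> {1,3}, take 3 (2->3 ok)
  t6 'x' -> {1,3}, take 1 (3->1 ok)
  t7 'z' -> {0,2}, take 0 (1->0 ok)
  t8 'z' -> {0,2}, take 2 (0->2 ok)
  t9 'z' -> {0,2}, take 0 (2->0 ok)
  t10 'z' -> {0,2}, take 2 (0->2 ok)
  t11 'x' -> {1,3}, take 1 (2->1 ok)
  t12 'z' -> {0,2}, take 2 (1->2 ok)
  t13 'z' -> {0,2}, take 0 (2->0 ok)
  t14 'y' -> {5}, take 5 (0->5 ok)
  t15 'w' -> {4}, take 4 (5->4 ok)
  t16 'w' -> {4}, take 4 (4->4 ok)
  t17 'w' -> {4}, take 4 (4->4 ok)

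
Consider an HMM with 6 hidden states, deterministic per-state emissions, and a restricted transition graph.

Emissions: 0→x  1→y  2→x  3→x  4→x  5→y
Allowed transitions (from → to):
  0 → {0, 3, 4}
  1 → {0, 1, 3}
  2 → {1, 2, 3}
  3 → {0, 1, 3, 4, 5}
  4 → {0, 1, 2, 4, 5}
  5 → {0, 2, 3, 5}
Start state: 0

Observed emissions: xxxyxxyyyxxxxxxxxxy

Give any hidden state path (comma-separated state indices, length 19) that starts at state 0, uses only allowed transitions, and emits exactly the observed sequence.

0,4,4,1,0,3,1,1,1,3,3,0,0,4,0,0,3,4,5

  t0 'x' -> {0,2,3,4}, take 0 (start)
  t1 'x' -> {0,2,3,4}, take 4 (0->4 ok)
  t2 'x' -> {0,2,3,4}, take 4 (4->4 ok)
  t3 'y' -> {1,5}, take 1 (4->1 ok)
  t4 'x' -> {0,2,3,4}, take 0 (1->0 ok)
  t5 'x' -> {0,2,3,4}, take 3 (0->3 ok)
  t6 'y' -> {1,5}, take 1 (3->1 ok)
  t7 'y' -> {1,5}, take 1 (1->1 ok)
  t8 'y' -> {1,5}, take 1 (1->1 ok)
  t9 'x' -> {0,2,3,4}, take 3 (1->3 ok)
  t10 'x' -> {0,2,3,4}, take 3 (3->3 ok)
  t11 'x' -> {0,2,3,4}, take 0 (3->0 ok)
  t12 'x' -> {0,2,3,4}, take 0 (0->0 ok)
  t13 'x' -> {0,2,3,4}, take 4 (0->4 ok)
  t14 'x' -> {0,2,3,4}, take 0 (4->0 ok)
  t15 'x' -> {0,2,3,4}, take 0 (0->0 ok)
  t16 'x' -> {0,2,3,4}, take 3 (0->3 ok)
  t17 'x' -> {0,2,3,4}, take 4 (3->4 ok)
  t18 'y' -> {1,5}, take 5 (4->5 ok)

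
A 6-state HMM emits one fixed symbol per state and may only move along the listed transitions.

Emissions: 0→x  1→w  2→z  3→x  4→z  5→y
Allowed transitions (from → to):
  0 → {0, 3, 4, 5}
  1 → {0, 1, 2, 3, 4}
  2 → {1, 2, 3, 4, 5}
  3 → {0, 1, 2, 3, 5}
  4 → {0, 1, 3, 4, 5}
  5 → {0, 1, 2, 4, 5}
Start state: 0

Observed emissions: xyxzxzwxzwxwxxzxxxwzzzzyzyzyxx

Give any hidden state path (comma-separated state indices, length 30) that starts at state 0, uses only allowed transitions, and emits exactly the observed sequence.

0,5,0,4,3,2,1,0,4,1,3,1,0,0,4,3,0,3,1,4,4,4,4,5,4,5,2,5,0,3

  [0] x  {0,3}  => 0  start
  [1] y  {5}  => 5  0->5 ok
  [2] x  {0,3}  => 0  5->0 ok
  [3] z  {2,4}  => 4  0->4 ok
  [4] x  {0,3}  => 3  4->3 ok
  [5] z  {2,4}  => 2  3->2 ok
  [6] w  {1}  => 1  2->1 ok
  [7] x  {0,3}  => 0  1->0 ok
  [8] z  {2,4}  => 4  0->4 ok
  [9] w  {1}  => 1  4->1 ok
  [10] x  {0,3}  => 3  1->3 ok
  [11] w  {1}  => 1  3->1 ok
  [12] x  {0,3}  => 0  1->0 ok
  [13] x  {0,3}  => 0  0->0 ok
  [14] z  {2,4}  => 4  0->4 ok
  [15] x  {0,3}  => 3  4->3 ok
  [16] x  {0,3}  => 0  3->0 ok
  [17] x  {0,3}  => 3  0->3 ok
  [18] w  {1}  => 1  3->1 ok
  [19] z  {2,4}  => 4  1->4 ok
  [20] z  {2,4}  => 4  4->4 ok
  [21] z  {2,4}  => 4  4->4 ok
  [22] z  {2,4}  => 4  4->4 ok
  [23] y  {5}  => 5  4->5 ok
  [24] z  {2,4}  => 4  5->4 ok
  [25] y  {5}  => 5  4->5 ok
  [26] z  {2,4}  => 2  5->2 ok
  [27] y  {5}  => 5  2->5 ok
  [28] x  {0,3}  => 0  5->0 ok
  [29] x  {0,3}  => 3  0->3 ok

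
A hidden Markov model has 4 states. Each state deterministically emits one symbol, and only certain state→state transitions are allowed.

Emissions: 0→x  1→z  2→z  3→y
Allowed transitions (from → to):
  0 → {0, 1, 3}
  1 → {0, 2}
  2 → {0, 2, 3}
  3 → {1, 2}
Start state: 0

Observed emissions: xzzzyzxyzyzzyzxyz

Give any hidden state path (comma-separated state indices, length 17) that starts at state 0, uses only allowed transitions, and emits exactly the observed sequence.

  pos 0: x in {0}, choose 0; start
  pos 1: z in {1,2}, choose 1; 0->1 ok
  pos 2: z in {1,2}, choose 2; 1->2 ok
  pos 3: z in {1,2}, choose 2; 2->2 ok
  pos 4: y in {3}, choose 3; 2->3 ok
  pos 5: z in {1,2}, choose 1; 3->1 ok
  pos 6: x in {0}, choose 0; 1->0 ok
  pos 7: y in {3}, choose 3; 0->3 ok
  pos 8: z in {1,2}, choose 2; 3->2 ok
  pos 9: y in {3}, choose 3; 2->3 ok
  pos 10: z in {1,2}, choose 2; 3->2 ok
  pos 11: z in {1,2}, choose 2; 2->2 ok
  pos 12: y in {3}, choose 3; 2->3 ok
  pos 13: z in {1,2}, choose 1; 3->1 ok
  pos 14: x in {0}, choose 0; 1->0 ok
  pos 15: y in {3}, choose 3; 0->3 ok
  pos 16: z in {1,2}, choose 1; 3->1 ok

0,1,2,2,3,1,0,3,2,3,2,2,3,1,0,3,1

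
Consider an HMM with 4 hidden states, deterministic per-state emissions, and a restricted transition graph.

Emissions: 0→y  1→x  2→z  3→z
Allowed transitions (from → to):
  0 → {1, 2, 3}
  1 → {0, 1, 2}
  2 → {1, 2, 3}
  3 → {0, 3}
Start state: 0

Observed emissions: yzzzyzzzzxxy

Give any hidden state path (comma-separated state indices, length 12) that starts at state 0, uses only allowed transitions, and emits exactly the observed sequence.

0,2,3,3,0,2,2,2,2,1,1,0

  t0 'y' -> {0}, take 0 (start)
  t1 'z' -> {2,3}, take 2 (0->2 ok)
  t2 'z' -> {2,3}, take 3 (2->3 ok)
  t3 'z' -> {2,3}, take 3 (3->3 ok)
  t4 'y' -> {0}, take 0 (3->0 ok)
  t5 'z' -> {2,3}, take 2 (0->2 ok)
  t6 'z' -> {2,3}, take 2 (2->2 ok)
  t7 'z' -> {2,3}, take 2 (2->2 ok)
  t8 'z' -> {2,3}, take 2 (2->2 ok)
  t9 'x' -> {1}, take 1 (2->1 ok)
  t10 'x' -> {1}, take 1 (1->1 ok)
  t11 'y' -> {0}, take 0 (1->0 ok)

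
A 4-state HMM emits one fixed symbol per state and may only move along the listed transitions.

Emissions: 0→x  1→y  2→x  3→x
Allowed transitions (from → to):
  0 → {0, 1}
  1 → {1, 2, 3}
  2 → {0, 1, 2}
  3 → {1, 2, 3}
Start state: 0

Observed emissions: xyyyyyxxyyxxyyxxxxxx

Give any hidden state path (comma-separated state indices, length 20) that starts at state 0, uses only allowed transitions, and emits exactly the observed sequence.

  t0 'x' -> {0,2,3}, take 0 (start)
  t1 'y' -> {1}, take 1 (0->1 ok)
  t2 'y' -> {1}, take 1 (1->1 ok)
  t3 'y' -> {1}, take 1 (1->1 ok)
  t4 'y' -> {1}, take 1 (1->1 ok)
  t5 'y' -> {1}, take 1 (1->1 ok)
  t6 'x' -> {0,2,3}, take 3 (1->3 ok)
  t7 'x' -> {0,2,3}, take 3 (3->3 ok)
  t8 'y' -> {1}, take 1 (3->1 ok)
  t9 'y' -> {1}, take 1 (1->1 ok)
  t10 'x' -> {0,2,3}, take 3 (1->3 ok)
  t11 'x' -> {0,2,3}, take 2 (3->2 ok)
  t12 'y' -> {1}, take 1 (2->1 ok)
  t13 'y' -> {1}, take 1 (1->1 ok)
  t14 'x' -> {0,2,3}, take 2 (1->2 ok)
  t15 'x' -> {0,2,3}, take 2 (2->2 ok)
  t16 'x' -> {0,2,3}, take 2 (2->2 ok)
  t17 'x' -> {0,2,3}, take 2 (2->2 ok)
  t18 'x' -> {0,2,3}, take 0 (2->0 ok)
  t19 'x' -> {0,2,3}, take 0 (0->0 ok)

0,1,1,1,1,1,3,3,1,1,3,2,1,1,2,2,2,2,0,0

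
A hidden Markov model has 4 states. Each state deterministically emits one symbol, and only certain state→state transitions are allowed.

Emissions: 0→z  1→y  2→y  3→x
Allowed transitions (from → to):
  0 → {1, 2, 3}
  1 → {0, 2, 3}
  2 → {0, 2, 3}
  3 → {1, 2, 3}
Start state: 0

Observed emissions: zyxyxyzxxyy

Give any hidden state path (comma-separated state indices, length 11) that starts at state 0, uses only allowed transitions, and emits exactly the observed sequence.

  [0] z  {0}  => 0  start
  [1] y  {1,2}  => 2  0->2 ok
  [2] x  {3}  => 3  2->3 ok
  [3] y  {1,2}  => 1  3->1 ok
  [4] x  {3}  => 3  1->3 ok
  [5] y  {1,2}  => 2  3->2 ok
  [6] z  {0}  => 0  2->0 ok
  [7] x  {3}  => 3  0->3 ok
  [8] x  {3}  => 3  3->3 ok
  [9] y  {1,2}  => 1  3->1 ok
  [10] y  {1,2}  => 2  1->2 ok

0,2,3,1,3,2,0,3,3,1,2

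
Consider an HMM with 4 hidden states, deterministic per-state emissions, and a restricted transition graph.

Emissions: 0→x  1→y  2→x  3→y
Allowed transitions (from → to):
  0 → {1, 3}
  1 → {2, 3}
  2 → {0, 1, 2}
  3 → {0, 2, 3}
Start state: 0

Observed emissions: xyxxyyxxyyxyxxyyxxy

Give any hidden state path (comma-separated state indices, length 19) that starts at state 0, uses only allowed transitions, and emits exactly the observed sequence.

0,3,2,2,1,3,2,0,1,3,2,1,2,2,1,3,2,0,1

  pos 0: x in {0,2}, choose 0; start
  pos 1: y in {1,3}, choose 3; 0->3 ok
  pos 2: x in {0,2}, choose 2; 3->2 ok
  pos 3: x in {0,2}, choose 2; 2->2 ok
  pos 4: y in {1,3}, choose 1; 2->1 ok
  pos 5: y in {1,3}, choose 3; 1->3 ok
  pos 6: x in {0,2}, choose 2; 3->2 ok
  pos 7: x in {0,2}, choose 0; 2->0 ok
  pos 8: y in {1,3}, choose 1; 0->1 ok
  pos 9: y in {1,3}, choose 3; 1->3 ok
  pos 10: x in {0,2}, choose 2; 3->2 ok
  pos 11: y in {1,3}, choose 1; 2->1 ok
  pos 12: x in {0,2}, choose 2; 1->2 ok
  pos 13: x in {0,2}, choose 2; 2->2 ok
  pos 14: y in {1,3}, choose 1; 2->1 ok
  pos 15: y in {1,3}, choose 3; 1->3 ok
  pos 16: x in {0,2}, choose 2; 3->2 ok
  pos 17: x in {0,2}, choose 0; 2->0 ok
  pos 18: y in {1,3}, choose 1; 0->1 ok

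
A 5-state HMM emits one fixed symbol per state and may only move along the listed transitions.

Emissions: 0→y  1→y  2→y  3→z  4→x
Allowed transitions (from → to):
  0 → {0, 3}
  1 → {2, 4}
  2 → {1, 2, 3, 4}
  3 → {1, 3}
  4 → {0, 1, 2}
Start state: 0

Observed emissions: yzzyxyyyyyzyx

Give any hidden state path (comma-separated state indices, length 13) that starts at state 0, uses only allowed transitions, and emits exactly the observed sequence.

0,3,3,1,4,2,2,2,2,2,3,1,4

  t0 'y' -> {0,1,2}, take 0 (start)
  t1 'z' -> {3}, take 3 (0->3 ok)
  t2 'z' -> {3}, take 3 (3->3 ok)
  t3 'y' -> {0,1,2}, take 1 (3->1 ok)
  t4 'x' -> {4}, take 4 (1->4 ok)
  t5 'y' -> {0,1,2}, take 2 (4->2 ok)
  t6 'y' -> {0,1,2}, take 2 (2->2 ok)
  t7 'y' -> {0,1,2}, take 2 (2->2 ok)
  t8 'y' -> {0,1,2}, take 2 (2->2 ok)
  t9 'y' -> {0,1,2}, take 2 (2->2 ok)
  t10 'z' -> {3}, take 3 (2->3 ok)
  t11 'y' -> {0,1,2}, take 1 (3->1 ok)
  t12 'x' -> {4}, take 4 (1->4 ok)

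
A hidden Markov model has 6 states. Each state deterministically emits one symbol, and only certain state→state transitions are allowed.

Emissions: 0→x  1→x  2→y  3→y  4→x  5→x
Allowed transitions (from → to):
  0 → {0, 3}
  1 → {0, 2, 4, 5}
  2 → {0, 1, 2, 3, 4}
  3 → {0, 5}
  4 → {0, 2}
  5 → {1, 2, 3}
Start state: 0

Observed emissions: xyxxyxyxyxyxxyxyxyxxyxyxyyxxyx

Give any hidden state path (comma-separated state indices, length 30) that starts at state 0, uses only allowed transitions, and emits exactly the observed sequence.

  t0 'x' -> {0,1,4,5}, take 0 (start)
  t1 'y' -> {2,3}, take 3 (0->3 ok)
  t2 'x' -> {0,1,4,5}, take 0 (3->0 ok)
  t3 'x' -> {0,1,4,5}, take 0 (0->0 ok)
  t4 'y' -> {2,3}, take 3 (0->3 ok)
  t5 'x' -> {0,1,4,5}, take 5 (3->5 ok)
  t6 'y' -> {2,3}, take 3 (5->3 ok)
  t7 'x' -> {0,1,4,5}, take 0 (3->0 ok)
  t8 'y' -> {2,3}, take 3 (0->3 ok)
  t9 'x' -> {0,1,4,5}, take 5 (3->5 ok)
  t10 'y' -> {2,3}, take 3 (5->3 ok)
  t11 'x' -> {0,1,4,5}, take 0 (3->0 ok)
  t12 'x' -> {0,1,4,5}, take 0 (0->0 ok)
  t13 'y' -> {2,3}, take 3 (0->3 ok)
  t14 'x' -> {0,1,4,5}, take 5 (3->5 ok)
  t15 'y' -> {2,3}, take 3 (5->3 ok)
  t16 'x' -> {0,1,4,5}, take 5 (3->5 ok)
  t17 'y' -> {2,3}, take 3 (5->3 ok)
  t18 'x' -> {0,1,4,5}, take 5 (3->5 ok)
  t19 'x' -> {0,1,4,5}, take 1 (5->1 ok)
  t20 'y' -> {2,3}, take 2 (1->2 ok)
  t21 'x' -> {0,1,4,5}, take 4 (2->4 ok)
  t22 'y' -> {2,3}, take 2 (4->2 ok)
  t23 'x' -> {0,1,4,5}, take 4 (2->4 ok)
  t24 'y' -> {2,3}, take 2 (4->2 ok)
  t25 'y' -> {2,3}, take 3 (2->3 ok)
  t26 'x' -> {0,1,4,5}, take 0 (3->0 ok)
  t27 'x' -> {0,1,4,5}, take 0 (0->0 ok)
  t28 'y' -> {2,3}, take 3 (0->3 ok)
  t29 'x' -> {0,1,4,5}, take 5 (3->5 ok)

0,3,0,0,3,5,3,0,3,5,3,0,0,3,5,3,5,3,5,1,2,4,2,4,2,3,0,0,3,5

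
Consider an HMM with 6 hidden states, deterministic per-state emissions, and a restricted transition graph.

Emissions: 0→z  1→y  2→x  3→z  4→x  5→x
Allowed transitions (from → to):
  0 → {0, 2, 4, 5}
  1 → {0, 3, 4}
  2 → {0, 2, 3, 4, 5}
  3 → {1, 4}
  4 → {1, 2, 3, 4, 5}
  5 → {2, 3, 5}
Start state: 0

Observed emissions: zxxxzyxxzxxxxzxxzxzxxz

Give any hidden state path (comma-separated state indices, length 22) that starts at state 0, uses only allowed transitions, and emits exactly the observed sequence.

0,5,2,4,3,1,4,2,0,2,4,4,5,3,4,2,0,2,0,2,5,3

  [0] z  {0,3}  => 0  start
  [1] x  {2,4,5}  => 5  0->5 ok
  [2] x  {2,4,5}  => 2  5->2 ok
  [3] x  {2,4,5}  => 4  2->4 ok
  [4] z  {0,3}  => 3  4->3 ok
  [5] y  {1}  => 1  3->1 ok
  [6] x  {2,4,5}  => 4  1->4 ok
  [7] x  {2,4,5}  => 2  4->2 ok
  [8] z  {0,3}  => 0  2->0 ok
  [9] x  {2,4,5}  => 2  0->2 ok
  [10] x  {2,4,5}  => 4  2->4 ok
  [11] x  {2,4,5}  => 4  4->4 ok
  [12] x  {2,4,5}  => 5  4->5 ok
  [13] z  {0,3}  => 3  5->3 ok
  [14] x  {2,4,5}  => 4  3->4 ok
  [15] x  {2,4,5}  => 2  4->2 ok
  [16] z  {0,3}  => 0  2->0 ok
  [17] x  {2,4,5}  => 2  0->2 ok
  [18] z  {0,3}  => 0  2->0 ok
  [19] x  {2,4,5}  => 2  0->2 ok
  [20] x  {2,4,5}  => 5  2->5 ok
  [21] z  {0,3}  => 3  5->3 ok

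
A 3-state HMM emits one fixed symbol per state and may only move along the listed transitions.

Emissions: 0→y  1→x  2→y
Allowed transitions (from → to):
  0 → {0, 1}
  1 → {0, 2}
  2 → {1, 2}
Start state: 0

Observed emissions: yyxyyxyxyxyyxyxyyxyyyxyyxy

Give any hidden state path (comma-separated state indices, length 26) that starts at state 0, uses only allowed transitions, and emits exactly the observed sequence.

0,0,1,0,0,1,0,1,2,1,0,0,1,0,1,2,2,1,0,0,0,1,2,2,1,0

  0: obs=y cand={0,2} pick 0 [start]
  1: obs=y cand={0,2} pick 0 [0->0 ok]
  2: obs=x cand={1} pick 1 [0->1 ok]
  3: obs=y cand={0,2} pick 0 [1->0 ok]
  4: obs=y cand={0,2} pick 0 [0->0 ok]
  5: obs=x cand={1} pick 1 [0->1 ok]
  6: obs=y cand={0,2} pick 0 [1->0 ok]
  7: obs=x cand={1} pick 1 [0->1 ok]
  8: obs=y cand={0,2} pick 2 [1->2 ok]
  9: obs=x cand={1} pick 1 [2->1 ok]
  10: obs=y cand={0,2} pick 0 [1->0 ok]
  11: obs=y cand={0,2} pick 0 [0->0 ok]
  12: obs=x cand={1} pick 1 [0->1 ok]
  13: obs=y cand={0,2} pick 0 [1->0 ok]
  14: obs=x cand={1} pick 1 [0->1 ok]
  15: obs=y cand={0,2} pick 2 [1->2 ok]
  16: obs=y cand={0,2} pick 2 [2->2 ok]
  17: obs=x cand={1} pick 1 [2->1 ok]
  18: obs=y cand={0,2} pick 0 [1->0 ok]
  19: obs=y cand={0,2} pick 0 [0->0 ok]
  20: obs=y cand={0,2} pick 0 [0->0 ok]
  21: obs=x cand={1} pick 1 [0->1 ok]
  22: obs=y cand={0,2} pick 2 [1->2 ok]
  23: obs=y cand={0,2} pick 2 [2->2 ok]
  24: obs=x cand={1} pick 1 [2->1 ok]
  25: obs=y cand={0,2} pick 0 [1->0 ok]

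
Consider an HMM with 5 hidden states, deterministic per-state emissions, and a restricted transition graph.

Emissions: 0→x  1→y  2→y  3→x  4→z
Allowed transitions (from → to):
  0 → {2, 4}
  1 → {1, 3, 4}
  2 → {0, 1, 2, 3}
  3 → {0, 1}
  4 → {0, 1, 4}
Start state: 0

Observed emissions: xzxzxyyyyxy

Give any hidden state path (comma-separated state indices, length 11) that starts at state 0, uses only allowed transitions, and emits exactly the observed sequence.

0,4,0,4,0,2,2,2,1,3,1

  pos 0: x in {0,3}, choose 0; start
  pos 1: z in {4}, choose 4; 0->4 ok
  pos 2: x in {0,3}, choose 0; 4->0 ok
  pos 3: z in {4}, choose 4; 0->4 ok
  pos 4: x in {0,3}, choose 0; 4->0 ok
  pos 5: y in {1,2}, choose 2; 0->2 ok
  pos 6: y in {1,2}, choose 2; 2->2 ok
  pos 7: y in {1,2}, choose 2; 2->2 ok
  pos 8: y in {1,2}, choose 1; 2->1 ok
  pos 9: x in {0,3}, choose 3; 1->3 ok
  pos 10: y in {1,2}, choose 1; 3->1 ok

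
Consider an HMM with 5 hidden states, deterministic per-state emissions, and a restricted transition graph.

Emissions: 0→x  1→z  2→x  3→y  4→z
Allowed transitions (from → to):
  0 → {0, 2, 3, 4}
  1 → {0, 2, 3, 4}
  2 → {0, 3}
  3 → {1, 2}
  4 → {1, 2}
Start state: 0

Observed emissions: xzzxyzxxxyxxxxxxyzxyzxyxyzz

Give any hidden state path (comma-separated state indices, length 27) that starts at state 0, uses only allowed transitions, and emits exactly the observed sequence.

0,4,1,0,3,1,0,0,2,3,2,0,0,2,0,0,3,1,2,3,1,2,3,2,3,1,4

  t0 'x' -> {0,2}, take 0 (start)
  t1 'z' -> {1,4}, take 4 (0->4 ok)
  t2 'z' -> {1,4}, take 1 (4->1 ok)
  t3 'x' -> {0,2}, take 0 (1->0 ok)
  t4 'y' -> {3}, take 3 (0->3 ok)
  t5 'z' -> {1,4}, take 1 (3->1 ok)
  t6 'x' -> {0,2}, take 0 (1->0 ok)
  t7 'x' -> {0,2}, take 0 (0->0 ok)
  t8 'x' -> {0,2}, take 2 (0->2 ok)
  t9 'y' -> {3}, take 3 (2->3 ok)
  t10 'x' -> {0,2}, take 2 (3->2 ok)
  t11 'x' -> {0,2}, take 0 (2->0 ok)
  t12 'x' -> {0,2}, take 0 (0->0 ok)
  t13 'x' -> {0,2}, take 2 (0->2 ok)
  t14 'x' -> {0,2}, take 0 (2->0 ok)
  t15 'x' -> {0,2}, take 0 (0->0 ok)
  t16 'y' -> {3}, take 3 (0->3 ok)
  t17 'z' -> {1,4}, take 1 (3->1 ok)
  t18 'x' -> {0,2}, take 2 (1->2 ok)
  t19 'y' -> {3}, take 3 (2->3 ok)
  t20 'z' -> {1,4}, take 1 (3->1 ok)
  t21 'x' -> {0,2}, take 2 (1->2 ok)
  t22 'y' -> {3}, take 3 (2->3 ok)
  t23 'x' -> {0,2}, take 2 (3->2 ok)
  t24 'y' -> {3}, take 3 (2->3 ok)
  t25 'z' -> {1,4}, take 1 (3->1 ok)
  t26 'z' -> {1,4}, take 4 (1->4 ok)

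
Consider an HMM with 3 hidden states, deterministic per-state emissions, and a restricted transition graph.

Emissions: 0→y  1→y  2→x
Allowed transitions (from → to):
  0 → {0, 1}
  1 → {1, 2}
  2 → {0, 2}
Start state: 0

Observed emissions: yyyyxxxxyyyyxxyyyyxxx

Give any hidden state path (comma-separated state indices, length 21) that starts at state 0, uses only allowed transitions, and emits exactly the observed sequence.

  0: obs=y cand={0,1} pick 0 [start]
  1: obs=y cand={0,1} pick 0 [0->0 ok]
  2: obs=y cand={0,1} pick 0 [0->0 ok]
  3: obs=y cand={0,1} pick 1 [0->1 ok]
  4: obs=x cand={2} pick 2 [1->2 ok]
  5: obs=x cand={2} pick 2 [2->2 ok]
  6: obs=x cand={2} pick 2 [2->2 ok]
  7: obs=x cand={2} pick 2 [2->2 ok]
  8: obs=y cand={0,1} pick 0 [2->0 ok]
  9: obs=y cand={0,1} pick 1 [0->1 ok]
  10: obs=y cand={0,1} pick 1 [1->1 ok]
  11: obs=y cand={0,1} pick 1 [1->1 ok]
  12: obs=x cand={2} pick 2 [1->2 ok]
  13: obs=x cand={2} pick 2 [2->2 ok]
  14: obs=y cand={0,1} pick 0 [2->0 ok]
  15: obs=y cand={0,1} pick 0 [0->0 ok]
  16: obs=y cand={0,1} pick 0 [0->0 ok]
  17: obs=y cand={0,1} pick 1 [0->1 ok]
  18: obs=x cand={2} pick 2 [1->2 ok]
  19: obs=x cand={2} pick 2 [2->2 ok]
  20: obs=x cand={2} pick 2 [2->2 ok]

0,0,0,1,2,2,2,2,0,1,1,1,2,2,0,0,0,1,2,2,2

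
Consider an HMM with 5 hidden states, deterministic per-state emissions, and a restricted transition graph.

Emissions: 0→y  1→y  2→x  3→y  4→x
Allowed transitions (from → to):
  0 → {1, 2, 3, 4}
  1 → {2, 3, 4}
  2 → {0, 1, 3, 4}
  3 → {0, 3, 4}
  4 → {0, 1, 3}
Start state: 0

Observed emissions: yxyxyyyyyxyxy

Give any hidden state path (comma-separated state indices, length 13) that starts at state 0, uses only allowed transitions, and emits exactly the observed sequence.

  pos 0: y in {0,1,3}, choose 0; start
  pos 1: x in {2,4}, choose 2; 0->2 ok
  pos 2: y in {0,1,3}, choose 3; 2->3 ok
  pos 3: x in {2,4}, choose 4; 3->4 ok
  pos 4: y in {0,1,3}, choose 3; 4->3 ok
  pos 5: y in {0,1,3}, choose 3; 3->3 ok
  pos 6: y in {0,1,3}, choose 0; 3->0 ok
  pos 7: y in {0,1,3}, choose 3; 0->3 ok
  pos 8: y in {0,1,3}, choose 0; 3->0 ok
  pos 9: x in {2,4}, choose 4; 0->4 ok
  pos 10: y in {0,1,3}, choose 3; 4->3 ok
  pos 11: x in {2,4}, choose 4; 3->4 ok
  pos 12: y in {0,1,3}, choose 1; 4->1 ok

0,2,3,4,3,3,0,3,0,4,3,4,1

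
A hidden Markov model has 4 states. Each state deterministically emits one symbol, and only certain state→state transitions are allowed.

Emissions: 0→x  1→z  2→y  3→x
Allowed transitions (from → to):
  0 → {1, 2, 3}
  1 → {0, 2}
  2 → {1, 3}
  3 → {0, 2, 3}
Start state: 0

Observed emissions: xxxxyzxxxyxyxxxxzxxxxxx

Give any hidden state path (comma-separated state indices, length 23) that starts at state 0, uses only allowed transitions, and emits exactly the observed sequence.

0,3,3,0,2,1,0,3,3,2,3,2,3,0,3,0,1,0,3,3,0,3,0

  0: obs=x cand={0,3} pick 0 [start]
  1: obs=x cand={0,3} pick 3 [0->3 ok]
  2: obs=x cand={0,3} pick 3 [3->3 ok]
  3: obs=x cand={0,3} pick 0 [3->0 ok]
  4: obs=y cand={2} pick 2 [0->2 ok]
  5: obs=z cand={1} pick 1 [2->1 ok]
  6: obs=x cand={0,3} pick 0 [1->0 ok]
  7: obs=x cand={0,3} pick 3 [0->3 ok]
  8: obs=x cand={0,3} pick 3 [3->3 ok]
  9: obs=y cand={2} pick 2 [3->2 ok]
  10: obs=x cand={0,3} pick 3 [2->3 ok]
  11: obs=y cand={2} pick 2 [3->2 ok]
  12: obs=x cand={0,3} pick 3 [2->3 ok]
  13: obs=x cand={0,3} pick 0 [3->0 ok]
  14: obs=x cand={0,3} pick 3 [0->3 ok]
  15: obs=x cand={0,3} pick 0 [3->0 ok]
  16: obs=z cand={1} pick 1 [0->1 ok]
  17: obs=x cand={0,3} pick 0 [1->0 ok]
  18: obs=x cand={0,3} pick 3 [0->3 ok]
  19: obs=x cand={0,3} pick 3 [3->3 ok]
  20: obs=x cand={0,3} pick 0 [3->0 ok]
  21: obs=x cand={0,3} pick 3 [0->3 ok]
  22: obs=x cand={0,3} pick 0 [3->0 ok]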